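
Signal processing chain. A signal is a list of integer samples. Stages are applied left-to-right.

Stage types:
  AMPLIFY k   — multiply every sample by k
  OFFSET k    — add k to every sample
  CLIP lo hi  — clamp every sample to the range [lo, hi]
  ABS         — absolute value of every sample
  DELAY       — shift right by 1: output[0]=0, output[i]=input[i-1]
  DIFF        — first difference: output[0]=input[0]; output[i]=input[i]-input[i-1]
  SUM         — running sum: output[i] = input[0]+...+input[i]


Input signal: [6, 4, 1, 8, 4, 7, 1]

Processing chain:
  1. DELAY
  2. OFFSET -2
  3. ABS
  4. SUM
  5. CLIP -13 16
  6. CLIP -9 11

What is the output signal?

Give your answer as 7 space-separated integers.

Answer: 2 6 8 9 11 11 11

Derivation:
Input: [6, 4, 1, 8, 4, 7, 1]
Stage 1 (DELAY): [0, 6, 4, 1, 8, 4, 7] = [0, 6, 4, 1, 8, 4, 7] -> [0, 6, 4, 1, 8, 4, 7]
Stage 2 (OFFSET -2): 0+-2=-2, 6+-2=4, 4+-2=2, 1+-2=-1, 8+-2=6, 4+-2=2, 7+-2=5 -> [-2, 4, 2, -1, 6, 2, 5]
Stage 3 (ABS): |-2|=2, |4|=4, |2|=2, |-1|=1, |6|=6, |2|=2, |5|=5 -> [2, 4, 2, 1, 6, 2, 5]
Stage 4 (SUM): sum[0..0]=2, sum[0..1]=6, sum[0..2]=8, sum[0..3]=9, sum[0..4]=15, sum[0..5]=17, sum[0..6]=22 -> [2, 6, 8, 9, 15, 17, 22]
Stage 5 (CLIP -13 16): clip(2,-13,16)=2, clip(6,-13,16)=6, clip(8,-13,16)=8, clip(9,-13,16)=9, clip(15,-13,16)=15, clip(17,-13,16)=16, clip(22,-13,16)=16 -> [2, 6, 8, 9, 15, 16, 16]
Stage 6 (CLIP -9 11): clip(2,-9,11)=2, clip(6,-9,11)=6, clip(8,-9,11)=8, clip(9,-9,11)=9, clip(15,-9,11)=11, clip(16,-9,11)=11, clip(16,-9,11)=11 -> [2, 6, 8, 9, 11, 11, 11]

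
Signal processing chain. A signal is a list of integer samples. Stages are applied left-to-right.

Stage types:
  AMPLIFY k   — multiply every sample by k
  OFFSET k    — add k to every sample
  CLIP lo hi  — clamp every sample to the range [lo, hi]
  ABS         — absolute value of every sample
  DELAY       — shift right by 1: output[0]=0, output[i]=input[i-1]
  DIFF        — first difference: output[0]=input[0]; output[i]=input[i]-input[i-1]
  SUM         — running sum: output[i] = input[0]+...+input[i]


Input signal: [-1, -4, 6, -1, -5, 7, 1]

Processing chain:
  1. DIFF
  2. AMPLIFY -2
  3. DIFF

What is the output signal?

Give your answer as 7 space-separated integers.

Input: [-1, -4, 6, -1, -5, 7, 1]
Stage 1 (DIFF): s[0]=-1, -4--1=-3, 6--4=10, -1-6=-7, -5--1=-4, 7--5=12, 1-7=-6 -> [-1, -3, 10, -7, -4, 12, -6]
Stage 2 (AMPLIFY -2): -1*-2=2, -3*-2=6, 10*-2=-20, -7*-2=14, -4*-2=8, 12*-2=-24, -6*-2=12 -> [2, 6, -20, 14, 8, -24, 12]
Stage 3 (DIFF): s[0]=2, 6-2=4, -20-6=-26, 14--20=34, 8-14=-6, -24-8=-32, 12--24=36 -> [2, 4, -26, 34, -6, -32, 36]

Answer: 2 4 -26 34 -6 -32 36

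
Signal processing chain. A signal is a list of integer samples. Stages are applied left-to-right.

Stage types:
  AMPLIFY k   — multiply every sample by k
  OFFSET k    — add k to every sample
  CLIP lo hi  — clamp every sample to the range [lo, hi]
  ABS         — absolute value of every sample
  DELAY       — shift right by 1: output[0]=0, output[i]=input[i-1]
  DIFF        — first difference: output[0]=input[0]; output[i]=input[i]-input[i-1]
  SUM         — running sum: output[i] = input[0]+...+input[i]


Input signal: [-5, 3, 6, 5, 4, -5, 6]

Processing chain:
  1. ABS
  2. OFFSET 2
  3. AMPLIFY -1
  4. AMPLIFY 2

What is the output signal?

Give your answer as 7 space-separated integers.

Input: [-5, 3, 6, 5, 4, -5, 6]
Stage 1 (ABS): |-5|=5, |3|=3, |6|=6, |5|=5, |4|=4, |-5|=5, |6|=6 -> [5, 3, 6, 5, 4, 5, 6]
Stage 2 (OFFSET 2): 5+2=7, 3+2=5, 6+2=8, 5+2=7, 4+2=6, 5+2=7, 6+2=8 -> [7, 5, 8, 7, 6, 7, 8]
Stage 3 (AMPLIFY -1): 7*-1=-7, 5*-1=-5, 8*-1=-8, 7*-1=-7, 6*-1=-6, 7*-1=-7, 8*-1=-8 -> [-7, -5, -8, -7, -6, -7, -8]
Stage 4 (AMPLIFY 2): -7*2=-14, -5*2=-10, -8*2=-16, -7*2=-14, -6*2=-12, -7*2=-14, -8*2=-16 -> [-14, -10, -16, -14, -12, -14, -16]

Answer: -14 -10 -16 -14 -12 -14 -16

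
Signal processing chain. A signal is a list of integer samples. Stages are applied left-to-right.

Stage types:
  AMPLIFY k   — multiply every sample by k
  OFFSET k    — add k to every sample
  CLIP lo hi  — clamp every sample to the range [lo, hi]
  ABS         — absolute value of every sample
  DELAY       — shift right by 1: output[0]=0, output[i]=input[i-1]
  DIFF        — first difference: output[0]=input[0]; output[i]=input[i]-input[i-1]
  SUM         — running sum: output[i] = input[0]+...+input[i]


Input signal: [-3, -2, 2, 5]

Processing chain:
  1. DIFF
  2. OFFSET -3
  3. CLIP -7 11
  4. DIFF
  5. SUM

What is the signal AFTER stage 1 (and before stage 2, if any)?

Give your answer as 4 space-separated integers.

Answer: -3 1 4 3

Derivation:
Input: [-3, -2, 2, 5]
Stage 1 (DIFF): s[0]=-3, -2--3=1, 2--2=4, 5-2=3 -> [-3, 1, 4, 3]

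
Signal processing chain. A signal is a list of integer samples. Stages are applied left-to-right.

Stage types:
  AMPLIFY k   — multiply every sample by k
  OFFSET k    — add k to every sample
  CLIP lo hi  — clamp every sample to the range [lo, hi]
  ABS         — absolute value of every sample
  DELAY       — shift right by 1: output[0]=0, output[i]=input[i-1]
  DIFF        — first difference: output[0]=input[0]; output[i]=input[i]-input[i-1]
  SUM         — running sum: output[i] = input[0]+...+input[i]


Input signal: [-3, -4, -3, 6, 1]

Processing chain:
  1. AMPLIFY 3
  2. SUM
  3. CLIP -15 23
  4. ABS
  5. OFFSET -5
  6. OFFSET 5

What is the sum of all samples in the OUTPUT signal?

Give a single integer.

Input: [-3, -4, -3, 6, 1]
Stage 1 (AMPLIFY 3): -3*3=-9, -4*3=-12, -3*3=-9, 6*3=18, 1*3=3 -> [-9, -12, -9, 18, 3]
Stage 2 (SUM): sum[0..0]=-9, sum[0..1]=-21, sum[0..2]=-30, sum[0..3]=-12, sum[0..4]=-9 -> [-9, -21, -30, -12, -9]
Stage 3 (CLIP -15 23): clip(-9,-15,23)=-9, clip(-21,-15,23)=-15, clip(-30,-15,23)=-15, clip(-12,-15,23)=-12, clip(-9,-15,23)=-9 -> [-9, -15, -15, -12, -9]
Stage 4 (ABS): |-9|=9, |-15|=15, |-15|=15, |-12|=12, |-9|=9 -> [9, 15, 15, 12, 9]
Stage 5 (OFFSET -5): 9+-5=4, 15+-5=10, 15+-5=10, 12+-5=7, 9+-5=4 -> [4, 10, 10, 7, 4]
Stage 6 (OFFSET 5): 4+5=9, 10+5=15, 10+5=15, 7+5=12, 4+5=9 -> [9, 15, 15, 12, 9]
Output sum: 60

Answer: 60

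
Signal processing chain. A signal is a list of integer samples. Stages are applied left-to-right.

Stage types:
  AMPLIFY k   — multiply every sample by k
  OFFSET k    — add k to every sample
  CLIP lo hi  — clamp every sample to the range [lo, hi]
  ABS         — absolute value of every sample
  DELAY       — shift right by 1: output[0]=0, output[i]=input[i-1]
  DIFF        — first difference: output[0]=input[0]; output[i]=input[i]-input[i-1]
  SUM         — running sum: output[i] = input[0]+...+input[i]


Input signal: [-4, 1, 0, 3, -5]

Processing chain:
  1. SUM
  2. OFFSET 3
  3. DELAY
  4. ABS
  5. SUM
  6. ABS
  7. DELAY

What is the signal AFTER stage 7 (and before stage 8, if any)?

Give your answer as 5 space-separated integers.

Input: [-4, 1, 0, 3, -5]
Stage 1 (SUM): sum[0..0]=-4, sum[0..1]=-3, sum[0..2]=-3, sum[0..3]=0, sum[0..4]=-5 -> [-4, -3, -3, 0, -5]
Stage 2 (OFFSET 3): -4+3=-1, -3+3=0, -3+3=0, 0+3=3, -5+3=-2 -> [-1, 0, 0, 3, -2]
Stage 3 (DELAY): [0, -1, 0, 0, 3] = [0, -1, 0, 0, 3] -> [0, -1, 0, 0, 3]
Stage 4 (ABS): |0|=0, |-1|=1, |0|=0, |0|=0, |3|=3 -> [0, 1, 0, 0, 3]
Stage 5 (SUM): sum[0..0]=0, sum[0..1]=1, sum[0..2]=1, sum[0..3]=1, sum[0..4]=4 -> [0, 1, 1, 1, 4]
Stage 6 (ABS): |0|=0, |1|=1, |1|=1, |1|=1, |4|=4 -> [0, 1, 1, 1, 4]
Stage 7 (DELAY): [0, 0, 1, 1, 1] = [0, 0, 1, 1, 1] -> [0, 0, 1, 1, 1]

Answer: 0 0 1 1 1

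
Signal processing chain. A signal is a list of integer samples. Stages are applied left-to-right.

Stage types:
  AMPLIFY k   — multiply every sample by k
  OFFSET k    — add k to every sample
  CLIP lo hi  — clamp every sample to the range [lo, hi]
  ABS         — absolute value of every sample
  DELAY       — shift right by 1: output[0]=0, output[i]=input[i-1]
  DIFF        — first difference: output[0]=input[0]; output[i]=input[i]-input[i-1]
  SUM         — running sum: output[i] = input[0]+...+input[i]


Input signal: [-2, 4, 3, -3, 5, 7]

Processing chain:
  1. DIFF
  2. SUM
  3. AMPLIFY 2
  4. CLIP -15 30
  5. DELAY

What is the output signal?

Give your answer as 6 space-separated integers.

Input: [-2, 4, 3, -3, 5, 7]
Stage 1 (DIFF): s[0]=-2, 4--2=6, 3-4=-1, -3-3=-6, 5--3=8, 7-5=2 -> [-2, 6, -1, -6, 8, 2]
Stage 2 (SUM): sum[0..0]=-2, sum[0..1]=4, sum[0..2]=3, sum[0..3]=-3, sum[0..4]=5, sum[0..5]=7 -> [-2, 4, 3, -3, 5, 7]
Stage 3 (AMPLIFY 2): -2*2=-4, 4*2=8, 3*2=6, -3*2=-6, 5*2=10, 7*2=14 -> [-4, 8, 6, -6, 10, 14]
Stage 4 (CLIP -15 30): clip(-4,-15,30)=-4, clip(8,-15,30)=8, clip(6,-15,30)=6, clip(-6,-15,30)=-6, clip(10,-15,30)=10, clip(14,-15,30)=14 -> [-4, 8, 6, -6, 10, 14]
Stage 5 (DELAY): [0, -4, 8, 6, -6, 10] = [0, -4, 8, 6, -6, 10] -> [0, -4, 8, 6, -6, 10]

Answer: 0 -4 8 6 -6 10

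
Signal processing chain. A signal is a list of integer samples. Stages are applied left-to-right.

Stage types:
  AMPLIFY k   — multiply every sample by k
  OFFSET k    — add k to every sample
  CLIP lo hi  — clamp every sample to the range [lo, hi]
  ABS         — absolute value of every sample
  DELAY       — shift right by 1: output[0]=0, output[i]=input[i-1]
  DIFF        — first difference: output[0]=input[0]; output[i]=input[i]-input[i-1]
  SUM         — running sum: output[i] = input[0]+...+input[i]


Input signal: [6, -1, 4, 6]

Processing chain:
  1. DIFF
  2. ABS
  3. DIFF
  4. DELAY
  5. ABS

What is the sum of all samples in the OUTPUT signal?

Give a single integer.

Answer: 9

Derivation:
Input: [6, -1, 4, 6]
Stage 1 (DIFF): s[0]=6, -1-6=-7, 4--1=5, 6-4=2 -> [6, -7, 5, 2]
Stage 2 (ABS): |6|=6, |-7|=7, |5|=5, |2|=2 -> [6, 7, 5, 2]
Stage 3 (DIFF): s[0]=6, 7-6=1, 5-7=-2, 2-5=-3 -> [6, 1, -2, -3]
Stage 4 (DELAY): [0, 6, 1, -2] = [0, 6, 1, -2] -> [0, 6, 1, -2]
Stage 5 (ABS): |0|=0, |6|=6, |1|=1, |-2|=2 -> [0, 6, 1, 2]
Output sum: 9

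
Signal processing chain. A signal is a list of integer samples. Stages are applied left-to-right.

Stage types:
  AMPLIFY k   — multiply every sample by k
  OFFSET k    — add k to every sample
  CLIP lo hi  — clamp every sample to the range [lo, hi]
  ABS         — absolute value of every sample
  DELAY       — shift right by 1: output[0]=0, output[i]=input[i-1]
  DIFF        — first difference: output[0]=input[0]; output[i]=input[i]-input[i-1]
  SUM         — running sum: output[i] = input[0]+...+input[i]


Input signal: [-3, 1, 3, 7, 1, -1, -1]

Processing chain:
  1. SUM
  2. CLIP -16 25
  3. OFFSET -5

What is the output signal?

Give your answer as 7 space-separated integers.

Input: [-3, 1, 3, 7, 1, -1, -1]
Stage 1 (SUM): sum[0..0]=-3, sum[0..1]=-2, sum[0..2]=1, sum[0..3]=8, sum[0..4]=9, sum[0..5]=8, sum[0..6]=7 -> [-3, -2, 1, 8, 9, 8, 7]
Stage 2 (CLIP -16 25): clip(-3,-16,25)=-3, clip(-2,-16,25)=-2, clip(1,-16,25)=1, clip(8,-16,25)=8, clip(9,-16,25)=9, clip(8,-16,25)=8, clip(7,-16,25)=7 -> [-3, -2, 1, 8, 9, 8, 7]
Stage 3 (OFFSET -5): -3+-5=-8, -2+-5=-7, 1+-5=-4, 8+-5=3, 9+-5=4, 8+-5=3, 7+-5=2 -> [-8, -7, -4, 3, 4, 3, 2]

Answer: -8 -7 -4 3 4 3 2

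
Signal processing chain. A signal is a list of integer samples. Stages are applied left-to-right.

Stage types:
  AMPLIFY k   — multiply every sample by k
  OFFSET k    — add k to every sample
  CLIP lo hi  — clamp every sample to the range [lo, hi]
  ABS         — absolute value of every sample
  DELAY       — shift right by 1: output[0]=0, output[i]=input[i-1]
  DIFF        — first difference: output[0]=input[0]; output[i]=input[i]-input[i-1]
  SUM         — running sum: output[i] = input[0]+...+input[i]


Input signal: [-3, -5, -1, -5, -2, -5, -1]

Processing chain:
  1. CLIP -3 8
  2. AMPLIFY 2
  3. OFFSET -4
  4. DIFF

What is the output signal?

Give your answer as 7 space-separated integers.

Input: [-3, -5, -1, -5, -2, -5, -1]
Stage 1 (CLIP -3 8): clip(-3,-3,8)=-3, clip(-5,-3,8)=-3, clip(-1,-3,8)=-1, clip(-5,-3,8)=-3, clip(-2,-3,8)=-2, clip(-5,-3,8)=-3, clip(-1,-3,8)=-1 -> [-3, -3, -1, -3, -2, -3, -1]
Stage 2 (AMPLIFY 2): -3*2=-6, -3*2=-6, -1*2=-2, -3*2=-6, -2*2=-4, -3*2=-6, -1*2=-2 -> [-6, -6, -2, -6, -4, -6, -2]
Stage 3 (OFFSET -4): -6+-4=-10, -6+-4=-10, -2+-4=-6, -6+-4=-10, -4+-4=-8, -6+-4=-10, -2+-4=-6 -> [-10, -10, -6, -10, -8, -10, -6]
Stage 4 (DIFF): s[0]=-10, -10--10=0, -6--10=4, -10--6=-4, -8--10=2, -10--8=-2, -6--10=4 -> [-10, 0, 4, -4, 2, -2, 4]

Answer: -10 0 4 -4 2 -2 4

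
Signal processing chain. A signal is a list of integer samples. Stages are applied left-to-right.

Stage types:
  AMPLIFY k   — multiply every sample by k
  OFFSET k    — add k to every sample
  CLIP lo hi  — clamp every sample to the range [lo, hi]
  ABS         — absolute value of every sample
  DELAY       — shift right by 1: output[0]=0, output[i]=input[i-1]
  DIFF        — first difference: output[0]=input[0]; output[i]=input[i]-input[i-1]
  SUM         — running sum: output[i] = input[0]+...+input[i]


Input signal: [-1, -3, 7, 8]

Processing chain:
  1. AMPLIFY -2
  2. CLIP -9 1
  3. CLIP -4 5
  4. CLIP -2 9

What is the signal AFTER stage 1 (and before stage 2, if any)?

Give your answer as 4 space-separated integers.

Answer: 2 6 -14 -16

Derivation:
Input: [-1, -3, 7, 8]
Stage 1 (AMPLIFY -2): -1*-2=2, -3*-2=6, 7*-2=-14, 8*-2=-16 -> [2, 6, -14, -16]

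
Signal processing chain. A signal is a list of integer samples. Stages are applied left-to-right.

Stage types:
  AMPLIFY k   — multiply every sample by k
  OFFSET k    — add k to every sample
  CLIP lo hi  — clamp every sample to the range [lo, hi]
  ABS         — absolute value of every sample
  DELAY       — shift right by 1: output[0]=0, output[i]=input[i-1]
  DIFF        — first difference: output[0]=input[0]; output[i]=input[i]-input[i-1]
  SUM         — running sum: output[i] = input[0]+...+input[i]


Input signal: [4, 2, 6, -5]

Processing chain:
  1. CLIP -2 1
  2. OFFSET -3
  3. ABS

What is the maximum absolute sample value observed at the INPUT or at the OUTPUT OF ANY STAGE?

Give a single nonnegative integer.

Answer: 6

Derivation:
Input: [4, 2, 6, -5] (max |s|=6)
Stage 1 (CLIP -2 1): clip(4,-2,1)=1, clip(2,-2,1)=1, clip(6,-2,1)=1, clip(-5,-2,1)=-2 -> [1, 1, 1, -2] (max |s|=2)
Stage 2 (OFFSET -3): 1+-3=-2, 1+-3=-2, 1+-3=-2, -2+-3=-5 -> [-2, -2, -2, -5] (max |s|=5)
Stage 3 (ABS): |-2|=2, |-2|=2, |-2|=2, |-5|=5 -> [2, 2, 2, 5] (max |s|=5)
Overall max amplitude: 6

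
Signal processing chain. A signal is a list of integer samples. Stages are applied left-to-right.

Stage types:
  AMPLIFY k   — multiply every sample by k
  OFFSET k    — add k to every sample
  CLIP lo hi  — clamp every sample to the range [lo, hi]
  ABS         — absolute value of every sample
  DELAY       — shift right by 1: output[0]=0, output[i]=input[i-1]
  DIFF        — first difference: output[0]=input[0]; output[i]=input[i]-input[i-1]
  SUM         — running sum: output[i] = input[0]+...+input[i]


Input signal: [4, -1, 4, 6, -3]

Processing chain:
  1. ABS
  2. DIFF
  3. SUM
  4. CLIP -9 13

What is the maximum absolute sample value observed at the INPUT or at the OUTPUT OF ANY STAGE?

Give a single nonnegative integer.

Input: [4, -1, 4, 6, -3] (max |s|=6)
Stage 1 (ABS): |4|=4, |-1|=1, |4|=4, |6|=6, |-3|=3 -> [4, 1, 4, 6, 3] (max |s|=6)
Stage 2 (DIFF): s[0]=4, 1-4=-3, 4-1=3, 6-4=2, 3-6=-3 -> [4, -3, 3, 2, -3] (max |s|=4)
Stage 3 (SUM): sum[0..0]=4, sum[0..1]=1, sum[0..2]=4, sum[0..3]=6, sum[0..4]=3 -> [4, 1, 4, 6, 3] (max |s|=6)
Stage 4 (CLIP -9 13): clip(4,-9,13)=4, clip(1,-9,13)=1, clip(4,-9,13)=4, clip(6,-9,13)=6, clip(3,-9,13)=3 -> [4, 1, 4, 6, 3] (max |s|=6)
Overall max amplitude: 6

Answer: 6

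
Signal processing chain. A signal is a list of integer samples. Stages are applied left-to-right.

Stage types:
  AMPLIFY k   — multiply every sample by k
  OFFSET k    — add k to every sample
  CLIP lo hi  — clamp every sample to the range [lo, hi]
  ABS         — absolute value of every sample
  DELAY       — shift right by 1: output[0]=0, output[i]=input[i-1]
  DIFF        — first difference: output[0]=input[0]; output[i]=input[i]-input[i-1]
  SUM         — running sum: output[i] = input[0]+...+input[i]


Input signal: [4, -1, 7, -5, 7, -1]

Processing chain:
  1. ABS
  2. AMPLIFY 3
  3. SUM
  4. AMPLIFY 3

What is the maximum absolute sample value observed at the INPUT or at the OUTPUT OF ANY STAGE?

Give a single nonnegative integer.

Input: [4, -1, 7, -5, 7, -1] (max |s|=7)
Stage 1 (ABS): |4|=4, |-1|=1, |7|=7, |-5|=5, |7|=7, |-1|=1 -> [4, 1, 7, 5, 7, 1] (max |s|=7)
Stage 2 (AMPLIFY 3): 4*3=12, 1*3=3, 7*3=21, 5*3=15, 7*3=21, 1*3=3 -> [12, 3, 21, 15, 21, 3] (max |s|=21)
Stage 3 (SUM): sum[0..0]=12, sum[0..1]=15, sum[0..2]=36, sum[0..3]=51, sum[0..4]=72, sum[0..5]=75 -> [12, 15, 36, 51, 72, 75] (max |s|=75)
Stage 4 (AMPLIFY 3): 12*3=36, 15*3=45, 36*3=108, 51*3=153, 72*3=216, 75*3=225 -> [36, 45, 108, 153, 216, 225] (max |s|=225)
Overall max amplitude: 225

Answer: 225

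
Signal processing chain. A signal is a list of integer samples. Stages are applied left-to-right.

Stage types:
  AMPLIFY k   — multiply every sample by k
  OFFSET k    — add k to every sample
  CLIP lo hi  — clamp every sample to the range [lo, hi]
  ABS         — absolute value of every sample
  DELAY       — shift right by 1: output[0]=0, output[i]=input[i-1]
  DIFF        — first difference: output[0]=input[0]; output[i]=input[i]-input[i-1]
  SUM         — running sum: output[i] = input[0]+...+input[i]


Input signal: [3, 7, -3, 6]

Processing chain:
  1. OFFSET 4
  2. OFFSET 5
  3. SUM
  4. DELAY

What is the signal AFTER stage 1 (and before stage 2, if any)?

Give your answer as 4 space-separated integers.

Input: [3, 7, -3, 6]
Stage 1 (OFFSET 4): 3+4=7, 7+4=11, -3+4=1, 6+4=10 -> [7, 11, 1, 10]

Answer: 7 11 1 10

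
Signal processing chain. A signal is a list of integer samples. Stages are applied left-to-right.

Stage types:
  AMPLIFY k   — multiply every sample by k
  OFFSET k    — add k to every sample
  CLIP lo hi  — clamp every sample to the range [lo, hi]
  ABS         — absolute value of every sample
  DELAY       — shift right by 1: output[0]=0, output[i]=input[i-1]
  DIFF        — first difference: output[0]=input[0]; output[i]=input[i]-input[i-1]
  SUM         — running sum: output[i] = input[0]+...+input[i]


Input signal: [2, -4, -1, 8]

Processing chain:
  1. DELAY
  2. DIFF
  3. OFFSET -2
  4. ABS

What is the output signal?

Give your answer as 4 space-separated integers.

Input: [2, -4, -1, 8]
Stage 1 (DELAY): [0, 2, -4, -1] = [0, 2, -4, -1] -> [0, 2, -4, -1]
Stage 2 (DIFF): s[0]=0, 2-0=2, -4-2=-6, -1--4=3 -> [0, 2, -6, 3]
Stage 3 (OFFSET -2): 0+-2=-2, 2+-2=0, -6+-2=-8, 3+-2=1 -> [-2, 0, -8, 1]
Stage 4 (ABS): |-2|=2, |0|=0, |-8|=8, |1|=1 -> [2, 0, 8, 1]

Answer: 2 0 8 1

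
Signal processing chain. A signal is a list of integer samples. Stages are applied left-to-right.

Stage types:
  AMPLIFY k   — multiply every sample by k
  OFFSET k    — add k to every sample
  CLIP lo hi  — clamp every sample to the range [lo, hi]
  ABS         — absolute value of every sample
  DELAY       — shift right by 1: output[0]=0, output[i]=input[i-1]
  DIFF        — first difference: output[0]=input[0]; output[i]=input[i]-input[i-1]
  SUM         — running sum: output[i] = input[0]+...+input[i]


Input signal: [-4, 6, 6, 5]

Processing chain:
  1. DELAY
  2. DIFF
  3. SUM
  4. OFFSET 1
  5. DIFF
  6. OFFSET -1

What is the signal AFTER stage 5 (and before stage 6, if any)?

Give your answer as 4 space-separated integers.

Answer: 1 -4 10 0

Derivation:
Input: [-4, 6, 6, 5]
Stage 1 (DELAY): [0, -4, 6, 6] = [0, -4, 6, 6] -> [0, -4, 6, 6]
Stage 2 (DIFF): s[0]=0, -4-0=-4, 6--4=10, 6-6=0 -> [0, -4, 10, 0]
Stage 3 (SUM): sum[0..0]=0, sum[0..1]=-4, sum[0..2]=6, sum[0..3]=6 -> [0, -4, 6, 6]
Stage 4 (OFFSET 1): 0+1=1, -4+1=-3, 6+1=7, 6+1=7 -> [1, -3, 7, 7]
Stage 5 (DIFF): s[0]=1, -3-1=-4, 7--3=10, 7-7=0 -> [1, -4, 10, 0]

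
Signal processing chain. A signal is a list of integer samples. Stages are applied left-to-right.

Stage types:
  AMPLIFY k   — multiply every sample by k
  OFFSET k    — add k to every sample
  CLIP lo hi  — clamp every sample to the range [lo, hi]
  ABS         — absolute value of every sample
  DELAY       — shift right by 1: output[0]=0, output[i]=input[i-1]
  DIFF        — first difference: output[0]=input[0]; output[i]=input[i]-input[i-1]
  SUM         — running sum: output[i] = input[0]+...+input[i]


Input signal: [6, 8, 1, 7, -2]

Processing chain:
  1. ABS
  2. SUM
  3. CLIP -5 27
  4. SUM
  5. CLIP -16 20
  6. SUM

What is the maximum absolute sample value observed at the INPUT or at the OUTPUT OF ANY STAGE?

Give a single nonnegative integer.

Input: [6, 8, 1, 7, -2] (max |s|=8)
Stage 1 (ABS): |6|=6, |8|=8, |1|=1, |7|=7, |-2|=2 -> [6, 8, 1, 7, 2] (max |s|=8)
Stage 2 (SUM): sum[0..0]=6, sum[0..1]=14, sum[0..2]=15, sum[0..3]=22, sum[0..4]=24 -> [6, 14, 15, 22, 24] (max |s|=24)
Stage 3 (CLIP -5 27): clip(6,-5,27)=6, clip(14,-5,27)=14, clip(15,-5,27)=15, clip(22,-5,27)=22, clip(24,-5,27)=24 -> [6, 14, 15, 22, 24] (max |s|=24)
Stage 4 (SUM): sum[0..0]=6, sum[0..1]=20, sum[0..2]=35, sum[0..3]=57, sum[0..4]=81 -> [6, 20, 35, 57, 81] (max |s|=81)
Stage 5 (CLIP -16 20): clip(6,-16,20)=6, clip(20,-16,20)=20, clip(35,-16,20)=20, clip(57,-16,20)=20, clip(81,-16,20)=20 -> [6, 20, 20, 20, 20] (max |s|=20)
Stage 6 (SUM): sum[0..0]=6, sum[0..1]=26, sum[0..2]=46, sum[0..3]=66, sum[0..4]=86 -> [6, 26, 46, 66, 86] (max |s|=86)
Overall max amplitude: 86

Answer: 86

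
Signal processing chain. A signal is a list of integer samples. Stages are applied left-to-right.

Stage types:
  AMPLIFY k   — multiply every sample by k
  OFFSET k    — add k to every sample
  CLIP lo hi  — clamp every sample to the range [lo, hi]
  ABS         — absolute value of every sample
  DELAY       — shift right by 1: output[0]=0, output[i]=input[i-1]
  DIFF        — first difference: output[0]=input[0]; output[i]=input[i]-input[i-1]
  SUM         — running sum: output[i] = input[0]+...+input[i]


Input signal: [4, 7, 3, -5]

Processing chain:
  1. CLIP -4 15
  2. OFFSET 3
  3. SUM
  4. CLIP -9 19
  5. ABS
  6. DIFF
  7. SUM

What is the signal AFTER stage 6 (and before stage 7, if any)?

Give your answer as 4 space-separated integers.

Answer: 7 10 2 0

Derivation:
Input: [4, 7, 3, -5]
Stage 1 (CLIP -4 15): clip(4,-4,15)=4, clip(7,-4,15)=7, clip(3,-4,15)=3, clip(-5,-4,15)=-4 -> [4, 7, 3, -4]
Stage 2 (OFFSET 3): 4+3=7, 7+3=10, 3+3=6, -4+3=-1 -> [7, 10, 6, -1]
Stage 3 (SUM): sum[0..0]=7, sum[0..1]=17, sum[0..2]=23, sum[0..3]=22 -> [7, 17, 23, 22]
Stage 4 (CLIP -9 19): clip(7,-9,19)=7, clip(17,-9,19)=17, clip(23,-9,19)=19, clip(22,-9,19)=19 -> [7, 17, 19, 19]
Stage 5 (ABS): |7|=7, |17|=17, |19|=19, |19|=19 -> [7, 17, 19, 19]
Stage 6 (DIFF): s[0]=7, 17-7=10, 19-17=2, 19-19=0 -> [7, 10, 2, 0]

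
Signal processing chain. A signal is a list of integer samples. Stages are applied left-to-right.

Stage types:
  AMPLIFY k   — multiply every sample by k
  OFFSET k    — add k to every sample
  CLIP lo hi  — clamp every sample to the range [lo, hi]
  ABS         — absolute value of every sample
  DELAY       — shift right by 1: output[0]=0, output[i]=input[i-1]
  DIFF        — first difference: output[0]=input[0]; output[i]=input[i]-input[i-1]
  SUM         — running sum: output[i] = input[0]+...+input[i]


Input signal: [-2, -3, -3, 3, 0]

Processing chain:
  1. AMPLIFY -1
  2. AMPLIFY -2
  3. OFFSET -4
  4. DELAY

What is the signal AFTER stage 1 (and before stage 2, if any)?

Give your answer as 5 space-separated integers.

Answer: 2 3 3 -3 0

Derivation:
Input: [-2, -3, -3, 3, 0]
Stage 1 (AMPLIFY -1): -2*-1=2, -3*-1=3, -3*-1=3, 3*-1=-3, 0*-1=0 -> [2, 3, 3, -3, 0]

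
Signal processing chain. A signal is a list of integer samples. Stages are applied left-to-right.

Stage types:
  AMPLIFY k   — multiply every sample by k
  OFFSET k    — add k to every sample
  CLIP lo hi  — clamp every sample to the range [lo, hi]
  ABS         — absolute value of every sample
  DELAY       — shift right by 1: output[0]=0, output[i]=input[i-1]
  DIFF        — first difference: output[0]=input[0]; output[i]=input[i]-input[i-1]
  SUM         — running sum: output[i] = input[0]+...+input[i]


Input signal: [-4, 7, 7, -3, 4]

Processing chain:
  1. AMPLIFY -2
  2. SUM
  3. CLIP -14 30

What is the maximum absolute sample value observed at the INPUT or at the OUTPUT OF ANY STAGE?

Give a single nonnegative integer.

Input: [-4, 7, 7, -3, 4] (max |s|=7)
Stage 1 (AMPLIFY -2): -4*-2=8, 7*-2=-14, 7*-2=-14, -3*-2=6, 4*-2=-8 -> [8, -14, -14, 6, -8] (max |s|=14)
Stage 2 (SUM): sum[0..0]=8, sum[0..1]=-6, sum[0..2]=-20, sum[0..3]=-14, sum[0..4]=-22 -> [8, -6, -20, -14, -22] (max |s|=22)
Stage 3 (CLIP -14 30): clip(8,-14,30)=8, clip(-6,-14,30)=-6, clip(-20,-14,30)=-14, clip(-14,-14,30)=-14, clip(-22,-14,30)=-14 -> [8, -6, -14, -14, -14] (max |s|=14)
Overall max amplitude: 22

Answer: 22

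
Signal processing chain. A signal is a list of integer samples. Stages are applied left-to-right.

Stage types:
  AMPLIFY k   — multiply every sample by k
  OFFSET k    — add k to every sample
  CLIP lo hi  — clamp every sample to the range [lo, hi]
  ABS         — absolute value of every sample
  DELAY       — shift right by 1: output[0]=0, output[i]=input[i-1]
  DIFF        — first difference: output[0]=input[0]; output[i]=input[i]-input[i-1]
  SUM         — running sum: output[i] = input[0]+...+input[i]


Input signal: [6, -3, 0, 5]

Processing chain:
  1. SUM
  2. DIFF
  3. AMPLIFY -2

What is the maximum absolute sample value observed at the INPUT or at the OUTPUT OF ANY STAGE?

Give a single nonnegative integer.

Answer: 12

Derivation:
Input: [6, -3, 0, 5] (max |s|=6)
Stage 1 (SUM): sum[0..0]=6, sum[0..1]=3, sum[0..2]=3, sum[0..3]=8 -> [6, 3, 3, 8] (max |s|=8)
Stage 2 (DIFF): s[0]=6, 3-6=-3, 3-3=0, 8-3=5 -> [6, -3, 0, 5] (max |s|=6)
Stage 3 (AMPLIFY -2): 6*-2=-12, -3*-2=6, 0*-2=0, 5*-2=-10 -> [-12, 6, 0, -10] (max |s|=12)
Overall max amplitude: 12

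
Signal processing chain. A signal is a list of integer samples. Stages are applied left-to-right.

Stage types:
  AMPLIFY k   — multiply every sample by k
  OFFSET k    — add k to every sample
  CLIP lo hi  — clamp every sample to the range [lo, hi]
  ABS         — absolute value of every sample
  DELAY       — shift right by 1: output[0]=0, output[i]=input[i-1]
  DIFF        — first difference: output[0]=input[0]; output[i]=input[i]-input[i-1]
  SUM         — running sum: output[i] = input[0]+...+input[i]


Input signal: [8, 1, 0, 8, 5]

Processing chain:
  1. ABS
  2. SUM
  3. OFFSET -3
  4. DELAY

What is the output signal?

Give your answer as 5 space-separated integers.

Input: [8, 1, 0, 8, 5]
Stage 1 (ABS): |8|=8, |1|=1, |0|=0, |8|=8, |5|=5 -> [8, 1, 0, 8, 5]
Stage 2 (SUM): sum[0..0]=8, sum[0..1]=9, sum[0..2]=9, sum[0..3]=17, sum[0..4]=22 -> [8, 9, 9, 17, 22]
Stage 3 (OFFSET -3): 8+-3=5, 9+-3=6, 9+-3=6, 17+-3=14, 22+-3=19 -> [5, 6, 6, 14, 19]
Stage 4 (DELAY): [0, 5, 6, 6, 14] = [0, 5, 6, 6, 14] -> [0, 5, 6, 6, 14]

Answer: 0 5 6 6 14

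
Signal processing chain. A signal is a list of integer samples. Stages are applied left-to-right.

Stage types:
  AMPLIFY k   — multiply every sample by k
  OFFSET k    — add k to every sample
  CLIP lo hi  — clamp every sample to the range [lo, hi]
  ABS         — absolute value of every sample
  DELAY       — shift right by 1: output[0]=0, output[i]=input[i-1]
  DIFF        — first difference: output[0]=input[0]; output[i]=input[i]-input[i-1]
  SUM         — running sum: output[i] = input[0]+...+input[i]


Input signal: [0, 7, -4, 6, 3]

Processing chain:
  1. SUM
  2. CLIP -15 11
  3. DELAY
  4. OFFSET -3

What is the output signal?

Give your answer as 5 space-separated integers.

Answer: -3 -3 4 0 6

Derivation:
Input: [0, 7, -4, 6, 3]
Stage 1 (SUM): sum[0..0]=0, sum[0..1]=7, sum[0..2]=3, sum[0..3]=9, sum[0..4]=12 -> [0, 7, 3, 9, 12]
Stage 2 (CLIP -15 11): clip(0,-15,11)=0, clip(7,-15,11)=7, clip(3,-15,11)=3, clip(9,-15,11)=9, clip(12,-15,11)=11 -> [0, 7, 3, 9, 11]
Stage 3 (DELAY): [0, 0, 7, 3, 9] = [0, 0, 7, 3, 9] -> [0, 0, 7, 3, 9]
Stage 4 (OFFSET -3): 0+-3=-3, 0+-3=-3, 7+-3=4, 3+-3=0, 9+-3=6 -> [-3, -3, 4, 0, 6]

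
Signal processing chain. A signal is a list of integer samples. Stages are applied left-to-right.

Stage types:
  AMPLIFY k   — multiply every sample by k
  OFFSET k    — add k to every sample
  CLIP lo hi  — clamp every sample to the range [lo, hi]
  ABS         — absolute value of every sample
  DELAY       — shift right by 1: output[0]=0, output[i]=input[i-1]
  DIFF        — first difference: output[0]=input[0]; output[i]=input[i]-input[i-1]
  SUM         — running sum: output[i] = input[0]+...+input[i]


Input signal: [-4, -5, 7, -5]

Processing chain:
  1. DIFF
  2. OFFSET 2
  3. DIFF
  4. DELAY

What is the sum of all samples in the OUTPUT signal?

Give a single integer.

Answer: 14

Derivation:
Input: [-4, -5, 7, -5]
Stage 1 (DIFF): s[0]=-4, -5--4=-1, 7--5=12, -5-7=-12 -> [-4, -1, 12, -12]
Stage 2 (OFFSET 2): -4+2=-2, -1+2=1, 12+2=14, -12+2=-10 -> [-2, 1, 14, -10]
Stage 3 (DIFF): s[0]=-2, 1--2=3, 14-1=13, -10-14=-24 -> [-2, 3, 13, -24]
Stage 4 (DELAY): [0, -2, 3, 13] = [0, -2, 3, 13] -> [0, -2, 3, 13]
Output sum: 14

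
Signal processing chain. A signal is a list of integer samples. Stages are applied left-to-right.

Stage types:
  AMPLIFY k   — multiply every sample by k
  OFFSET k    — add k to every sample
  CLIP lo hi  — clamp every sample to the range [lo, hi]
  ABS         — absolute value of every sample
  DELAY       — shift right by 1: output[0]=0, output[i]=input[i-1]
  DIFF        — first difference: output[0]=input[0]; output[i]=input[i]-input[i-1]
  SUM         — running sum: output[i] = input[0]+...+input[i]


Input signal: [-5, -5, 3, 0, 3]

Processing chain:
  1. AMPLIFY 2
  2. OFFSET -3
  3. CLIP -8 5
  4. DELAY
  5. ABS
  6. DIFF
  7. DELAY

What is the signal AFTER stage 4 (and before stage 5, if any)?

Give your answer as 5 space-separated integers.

Answer: 0 -8 -8 3 -3

Derivation:
Input: [-5, -5, 3, 0, 3]
Stage 1 (AMPLIFY 2): -5*2=-10, -5*2=-10, 3*2=6, 0*2=0, 3*2=6 -> [-10, -10, 6, 0, 6]
Stage 2 (OFFSET -3): -10+-3=-13, -10+-3=-13, 6+-3=3, 0+-3=-3, 6+-3=3 -> [-13, -13, 3, -3, 3]
Stage 3 (CLIP -8 5): clip(-13,-8,5)=-8, clip(-13,-8,5)=-8, clip(3,-8,5)=3, clip(-3,-8,5)=-3, clip(3,-8,5)=3 -> [-8, -8, 3, -3, 3]
Stage 4 (DELAY): [0, -8, -8, 3, -3] = [0, -8, -8, 3, -3] -> [0, -8, -8, 3, -3]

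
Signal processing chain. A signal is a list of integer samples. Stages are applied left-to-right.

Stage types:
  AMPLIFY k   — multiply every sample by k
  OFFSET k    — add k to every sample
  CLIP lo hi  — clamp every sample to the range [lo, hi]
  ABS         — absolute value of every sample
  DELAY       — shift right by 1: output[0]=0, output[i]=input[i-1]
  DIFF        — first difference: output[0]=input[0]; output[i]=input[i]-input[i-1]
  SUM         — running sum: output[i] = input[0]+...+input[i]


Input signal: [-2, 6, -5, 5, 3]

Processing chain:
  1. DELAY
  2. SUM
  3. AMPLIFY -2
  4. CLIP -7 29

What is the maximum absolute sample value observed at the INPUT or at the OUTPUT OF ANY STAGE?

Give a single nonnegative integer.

Input: [-2, 6, -5, 5, 3] (max |s|=6)
Stage 1 (DELAY): [0, -2, 6, -5, 5] = [0, -2, 6, -5, 5] -> [0, -2, 6, -5, 5] (max |s|=6)
Stage 2 (SUM): sum[0..0]=0, sum[0..1]=-2, sum[0..2]=4, sum[0..3]=-1, sum[0..4]=4 -> [0, -2, 4, -1, 4] (max |s|=4)
Stage 3 (AMPLIFY -2): 0*-2=0, -2*-2=4, 4*-2=-8, -1*-2=2, 4*-2=-8 -> [0, 4, -8, 2, -8] (max |s|=8)
Stage 4 (CLIP -7 29): clip(0,-7,29)=0, clip(4,-7,29)=4, clip(-8,-7,29)=-7, clip(2,-7,29)=2, clip(-8,-7,29)=-7 -> [0, 4, -7, 2, -7] (max |s|=7)
Overall max amplitude: 8

Answer: 8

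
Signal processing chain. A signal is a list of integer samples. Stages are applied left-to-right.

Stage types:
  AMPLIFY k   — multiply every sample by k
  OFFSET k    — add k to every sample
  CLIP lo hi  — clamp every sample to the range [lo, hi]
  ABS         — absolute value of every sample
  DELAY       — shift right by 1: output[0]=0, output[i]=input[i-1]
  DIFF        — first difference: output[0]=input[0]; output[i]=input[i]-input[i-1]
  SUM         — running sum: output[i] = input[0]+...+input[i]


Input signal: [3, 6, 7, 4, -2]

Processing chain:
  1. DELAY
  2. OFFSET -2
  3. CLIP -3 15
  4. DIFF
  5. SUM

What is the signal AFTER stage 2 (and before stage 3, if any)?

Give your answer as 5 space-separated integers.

Input: [3, 6, 7, 4, -2]
Stage 1 (DELAY): [0, 3, 6, 7, 4] = [0, 3, 6, 7, 4] -> [0, 3, 6, 7, 4]
Stage 2 (OFFSET -2): 0+-2=-2, 3+-2=1, 6+-2=4, 7+-2=5, 4+-2=2 -> [-2, 1, 4, 5, 2]

Answer: -2 1 4 5 2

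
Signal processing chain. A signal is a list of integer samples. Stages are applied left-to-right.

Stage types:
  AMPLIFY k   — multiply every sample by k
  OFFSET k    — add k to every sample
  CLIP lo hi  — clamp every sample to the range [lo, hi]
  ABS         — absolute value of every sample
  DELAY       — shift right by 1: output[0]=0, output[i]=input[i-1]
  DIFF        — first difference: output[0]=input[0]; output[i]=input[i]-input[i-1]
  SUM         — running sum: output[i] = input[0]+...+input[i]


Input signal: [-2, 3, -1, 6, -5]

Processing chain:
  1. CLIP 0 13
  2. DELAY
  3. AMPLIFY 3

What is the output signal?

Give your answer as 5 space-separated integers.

Answer: 0 0 9 0 18

Derivation:
Input: [-2, 3, -1, 6, -5]
Stage 1 (CLIP 0 13): clip(-2,0,13)=0, clip(3,0,13)=3, clip(-1,0,13)=0, clip(6,0,13)=6, clip(-5,0,13)=0 -> [0, 3, 0, 6, 0]
Stage 2 (DELAY): [0, 0, 3, 0, 6] = [0, 0, 3, 0, 6] -> [0, 0, 3, 0, 6]
Stage 3 (AMPLIFY 3): 0*3=0, 0*3=0, 3*3=9, 0*3=0, 6*3=18 -> [0, 0, 9, 0, 18]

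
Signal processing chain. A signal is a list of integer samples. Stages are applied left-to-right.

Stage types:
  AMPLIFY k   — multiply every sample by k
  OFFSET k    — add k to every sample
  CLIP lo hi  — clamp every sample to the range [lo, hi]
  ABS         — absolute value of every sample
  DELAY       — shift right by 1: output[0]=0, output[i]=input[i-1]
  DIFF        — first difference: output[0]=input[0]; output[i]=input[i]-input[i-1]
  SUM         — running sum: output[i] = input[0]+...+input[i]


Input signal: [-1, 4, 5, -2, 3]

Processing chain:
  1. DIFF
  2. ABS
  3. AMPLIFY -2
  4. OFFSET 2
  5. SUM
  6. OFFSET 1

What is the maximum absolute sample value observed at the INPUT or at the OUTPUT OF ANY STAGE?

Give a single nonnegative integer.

Input: [-1, 4, 5, -2, 3] (max |s|=5)
Stage 1 (DIFF): s[0]=-1, 4--1=5, 5-4=1, -2-5=-7, 3--2=5 -> [-1, 5, 1, -7, 5] (max |s|=7)
Stage 2 (ABS): |-1|=1, |5|=5, |1|=1, |-7|=7, |5|=5 -> [1, 5, 1, 7, 5] (max |s|=7)
Stage 3 (AMPLIFY -2): 1*-2=-2, 5*-2=-10, 1*-2=-2, 7*-2=-14, 5*-2=-10 -> [-2, -10, -2, -14, -10] (max |s|=14)
Stage 4 (OFFSET 2): -2+2=0, -10+2=-8, -2+2=0, -14+2=-12, -10+2=-8 -> [0, -8, 0, -12, -8] (max |s|=12)
Stage 5 (SUM): sum[0..0]=0, sum[0..1]=-8, sum[0..2]=-8, sum[0..3]=-20, sum[0..4]=-28 -> [0, -8, -8, -20, -28] (max |s|=28)
Stage 6 (OFFSET 1): 0+1=1, -8+1=-7, -8+1=-7, -20+1=-19, -28+1=-27 -> [1, -7, -7, -19, -27] (max |s|=27)
Overall max amplitude: 28

Answer: 28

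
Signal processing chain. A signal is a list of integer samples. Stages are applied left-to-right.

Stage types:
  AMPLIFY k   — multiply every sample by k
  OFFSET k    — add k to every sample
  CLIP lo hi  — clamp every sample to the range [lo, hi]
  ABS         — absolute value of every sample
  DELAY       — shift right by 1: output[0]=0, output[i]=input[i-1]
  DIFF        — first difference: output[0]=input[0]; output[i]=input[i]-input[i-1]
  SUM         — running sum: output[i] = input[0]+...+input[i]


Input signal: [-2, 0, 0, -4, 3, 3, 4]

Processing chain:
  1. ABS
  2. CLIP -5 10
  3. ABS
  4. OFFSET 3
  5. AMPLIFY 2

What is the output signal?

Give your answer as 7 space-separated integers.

Input: [-2, 0, 0, -4, 3, 3, 4]
Stage 1 (ABS): |-2|=2, |0|=0, |0|=0, |-4|=4, |3|=3, |3|=3, |4|=4 -> [2, 0, 0, 4, 3, 3, 4]
Stage 2 (CLIP -5 10): clip(2,-5,10)=2, clip(0,-5,10)=0, clip(0,-5,10)=0, clip(4,-5,10)=4, clip(3,-5,10)=3, clip(3,-5,10)=3, clip(4,-5,10)=4 -> [2, 0, 0, 4, 3, 3, 4]
Stage 3 (ABS): |2|=2, |0|=0, |0|=0, |4|=4, |3|=3, |3|=3, |4|=4 -> [2, 0, 0, 4, 3, 3, 4]
Stage 4 (OFFSET 3): 2+3=5, 0+3=3, 0+3=3, 4+3=7, 3+3=6, 3+3=6, 4+3=7 -> [5, 3, 3, 7, 6, 6, 7]
Stage 5 (AMPLIFY 2): 5*2=10, 3*2=6, 3*2=6, 7*2=14, 6*2=12, 6*2=12, 7*2=14 -> [10, 6, 6, 14, 12, 12, 14]

Answer: 10 6 6 14 12 12 14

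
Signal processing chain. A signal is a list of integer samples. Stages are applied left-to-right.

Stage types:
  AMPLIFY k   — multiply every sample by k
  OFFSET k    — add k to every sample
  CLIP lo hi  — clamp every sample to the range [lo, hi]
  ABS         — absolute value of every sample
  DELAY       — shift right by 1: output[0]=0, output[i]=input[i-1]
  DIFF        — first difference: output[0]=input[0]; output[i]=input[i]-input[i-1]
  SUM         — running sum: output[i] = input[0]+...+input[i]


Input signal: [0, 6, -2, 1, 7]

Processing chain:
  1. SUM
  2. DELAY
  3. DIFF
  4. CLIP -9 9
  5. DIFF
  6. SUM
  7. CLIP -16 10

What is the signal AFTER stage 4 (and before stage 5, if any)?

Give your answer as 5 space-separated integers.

Input: [0, 6, -2, 1, 7]
Stage 1 (SUM): sum[0..0]=0, sum[0..1]=6, sum[0..2]=4, sum[0..3]=5, sum[0..4]=12 -> [0, 6, 4, 5, 12]
Stage 2 (DELAY): [0, 0, 6, 4, 5] = [0, 0, 6, 4, 5] -> [0, 0, 6, 4, 5]
Stage 3 (DIFF): s[0]=0, 0-0=0, 6-0=6, 4-6=-2, 5-4=1 -> [0, 0, 6, -2, 1]
Stage 4 (CLIP -9 9): clip(0,-9,9)=0, clip(0,-9,9)=0, clip(6,-9,9)=6, clip(-2,-9,9)=-2, clip(1,-9,9)=1 -> [0, 0, 6, -2, 1]

Answer: 0 0 6 -2 1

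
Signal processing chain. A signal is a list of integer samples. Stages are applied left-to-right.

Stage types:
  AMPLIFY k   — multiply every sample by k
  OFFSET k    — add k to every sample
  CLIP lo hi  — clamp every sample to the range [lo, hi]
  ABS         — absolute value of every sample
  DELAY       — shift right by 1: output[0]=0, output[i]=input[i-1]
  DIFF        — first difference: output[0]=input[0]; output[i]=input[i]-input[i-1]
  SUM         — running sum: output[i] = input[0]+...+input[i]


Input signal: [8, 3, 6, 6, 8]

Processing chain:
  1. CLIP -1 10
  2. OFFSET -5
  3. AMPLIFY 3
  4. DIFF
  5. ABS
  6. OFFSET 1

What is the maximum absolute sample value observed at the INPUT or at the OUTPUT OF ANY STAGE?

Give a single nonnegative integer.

Answer: 16

Derivation:
Input: [8, 3, 6, 6, 8] (max |s|=8)
Stage 1 (CLIP -1 10): clip(8,-1,10)=8, clip(3,-1,10)=3, clip(6,-1,10)=6, clip(6,-1,10)=6, clip(8,-1,10)=8 -> [8, 3, 6, 6, 8] (max |s|=8)
Stage 2 (OFFSET -5): 8+-5=3, 3+-5=-2, 6+-5=1, 6+-5=1, 8+-5=3 -> [3, -2, 1, 1, 3] (max |s|=3)
Stage 3 (AMPLIFY 3): 3*3=9, -2*3=-6, 1*3=3, 1*3=3, 3*3=9 -> [9, -6, 3, 3, 9] (max |s|=9)
Stage 4 (DIFF): s[0]=9, -6-9=-15, 3--6=9, 3-3=0, 9-3=6 -> [9, -15, 9, 0, 6] (max |s|=15)
Stage 5 (ABS): |9|=9, |-15|=15, |9|=9, |0|=0, |6|=6 -> [9, 15, 9, 0, 6] (max |s|=15)
Stage 6 (OFFSET 1): 9+1=10, 15+1=16, 9+1=10, 0+1=1, 6+1=7 -> [10, 16, 10, 1, 7] (max |s|=16)
Overall max amplitude: 16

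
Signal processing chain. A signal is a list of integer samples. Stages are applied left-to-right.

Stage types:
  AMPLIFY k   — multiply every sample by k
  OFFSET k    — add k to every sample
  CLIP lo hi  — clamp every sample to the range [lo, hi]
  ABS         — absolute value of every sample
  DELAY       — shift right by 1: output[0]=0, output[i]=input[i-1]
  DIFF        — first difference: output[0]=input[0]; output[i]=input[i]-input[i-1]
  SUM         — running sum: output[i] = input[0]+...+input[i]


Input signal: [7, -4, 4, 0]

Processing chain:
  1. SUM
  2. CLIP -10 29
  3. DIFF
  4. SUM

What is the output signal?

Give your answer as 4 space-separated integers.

Input: [7, -4, 4, 0]
Stage 1 (SUM): sum[0..0]=7, sum[0..1]=3, sum[0..2]=7, sum[0..3]=7 -> [7, 3, 7, 7]
Stage 2 (CLIP -10 29): clip(7,-10,29)=7, clip(3,-10,29)=3, clip(7,-10,29)=7, clip(7,-10,29)=7 -> [7, 3, 7, 7]
Stage 3 (DIFF): s[0]=7, 3-7=-4, 7-3=4, 7-7=0 -> [7, -4, 4, 0]
Stage 4 (SUM): sum[0..0]=7, sum[0..1]=3, sum[0..2]=7, sum[0..3]=7 -> [7, 3, 7, 7]

Answer: 7 3 7 7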